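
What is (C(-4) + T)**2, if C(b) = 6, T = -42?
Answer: 1296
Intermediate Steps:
(C(-4) + T)**2 = (6 - 42)**2 = (-36)**2 = 1296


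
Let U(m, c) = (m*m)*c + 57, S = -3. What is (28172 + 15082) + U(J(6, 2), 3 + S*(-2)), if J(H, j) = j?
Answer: 43347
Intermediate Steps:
U(m, c) = 57 + c*m² (U(m, c) = m²*c + 57 = c*m² + 57 = 57 + c*m²)
(28172 + 15082) + U(J(6, 2), 3 + S*(-2)) = (28172 + 15082) + (57 + (3 - 3*(-2))*2²) = 43254 + (57 + (3 + 6)*4) = 43254 + (57 + 9*4) = 43254 + (57 + 36) = 43254 + 93 = 43347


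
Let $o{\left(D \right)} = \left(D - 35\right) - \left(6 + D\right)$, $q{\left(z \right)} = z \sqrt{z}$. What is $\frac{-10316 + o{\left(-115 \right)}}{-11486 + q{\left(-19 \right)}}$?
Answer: $\frac{118960502}{131935055} - \frac{196783 i \sqrt{19}}{131935055} \approx 0.90166 - 0.0065014 i$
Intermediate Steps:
$q{\left(z \right)} = z^{\frac{3}{2}}$
$o{\left(D \right)} = -41$ ($o{\left(D \right)} = \left(-35 + D\right) - \left(6 + D\right) = -41$)
$\frac{-10316 + o{\left(-115 \right)}}{-11486 + q{\left(-19 \right)}} = \frac{-10316 - 41}{-11486 + \left(-19\right)^{\frac{3}{2}}} = - \frac{10357}{-11486 - 19 i \sqrt{19}}$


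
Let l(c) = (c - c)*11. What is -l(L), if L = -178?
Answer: 0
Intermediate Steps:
l(c) = 0 (l(c) = 0*11 = 0)
-l(L) = -1*0 = 0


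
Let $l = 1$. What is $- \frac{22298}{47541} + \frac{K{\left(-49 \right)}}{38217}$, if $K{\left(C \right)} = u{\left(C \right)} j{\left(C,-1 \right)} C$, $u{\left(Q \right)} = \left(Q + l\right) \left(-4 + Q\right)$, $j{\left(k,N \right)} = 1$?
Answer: $- \frac{2259477854}{605624799} \approx -3.7308$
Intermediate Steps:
$u{\left(Q \right)} = \left(1 + Q\right) \left(-4 + Q\right)$ ($u{\left(Q \right)} = \left(Q + 1\right) \left(-4 + Q\right) = \left(1 + Q\right) \left(-4 + Q\right)$)
$K{\left(C \right)} = C \left(-4 + C^{2} - 3 C\right)$ ($K{\left(C \right)} = \left(-4 + C^{2} - 3 C\right) 1 C = \left(-4 + C^{2} - 3 C\right) C = C \left(-4 + C^{2} - 3 C\right)$)
$- \frac{22298}{47541} + \frac{K{\left(-49 \right)}}{38217} = - \frac{22298}{47541} + \frac{\left(-49\right) \left(-4 + \left(-49\right)^{2} - -147\right)}{38217} = \left(-22298\right) \frac{1}{47541} + - 49 \left(-4 + 2401 + 147\right) \frac{1}{38217} = - \frac{22298}{47541} + \left(-49\right) 2544 \cdot \frac{1}{38217} = - \frac{22298}{47541} - \frac{41552}{12739} = - \frac{2259477854}{605624799}$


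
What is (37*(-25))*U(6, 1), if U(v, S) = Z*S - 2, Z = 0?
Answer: 1850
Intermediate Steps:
U(v, S) = -2 (U(v, S) = 0*S - 2 = 0 - 2 = -2)
(37*(-25))*U(6, 1) = (37*(-25))*(-2) = -925*(-2) = 1850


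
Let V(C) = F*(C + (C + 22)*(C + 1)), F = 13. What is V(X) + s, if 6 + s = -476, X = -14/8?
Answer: -11235/16 ≈ -702.19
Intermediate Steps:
X = -7/4 (X = -14*⅛ = -7/4 ≈ -1.7500)
V(C) = 13*C + 13*(1 + C)*(22 + C) (V(C) = 13*(C + (C + 22)*(C + 1)) = 13*(C + (22 + C)*(1 + C)) = 13*(C + (1 + C)*(22 + C)) = 13*C + 13*(1 + C)*(22 + C))
s = -482 (s = -6 - 476 = -482)
V(X) + s = (286 + 13*(-7/4)² + 312*(-7/4)) - 482 = (286 + 13*(49/16) - 546) - 482 = (286 + 637/16 - 546) - 482 = -3523/16 - 482 = -11235/16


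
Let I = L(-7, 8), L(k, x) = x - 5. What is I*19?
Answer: 57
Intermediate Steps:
L(k, x) = -5 + x
I = 3 (I = -5 + 8 = 3)
I*19 = 3*19 = 57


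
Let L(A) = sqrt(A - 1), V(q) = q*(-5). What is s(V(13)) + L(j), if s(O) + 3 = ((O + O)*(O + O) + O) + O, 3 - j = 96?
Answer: 16767 + I*sqrt(94) ≈ 16767.0 + 9.6954*I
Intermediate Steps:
V(q) = -5*q
j = -93 (j = 3 - 1*96 = 3 - 96 = -93)
L(A) = sqrt(-1 + A)
s(O) = -3 + 2*O + 4*O**2 (s(O) = -3 + (((O + O)*(O + O) + O) + O) = -3 + (((2*O)*(2*O) + O) + O) = -3 + ((4*O**2 + O) + O) = -3 + ((O + 4*O**2) + O) = -3 + (2*O + 4*O**2) = -3 + 2*O + 4*O**2)
s(V(13)) + L(j) = (-3 + 2*(-5*13) + 4*(-5*13)**2) + sqrt(-1 - 93) = (-3 + 2*(-65) + 4*(-65)**2) + sqrt(-94) = (-3 - 130 + 4*4225) + I*sqrt(94) = (-3 - 130 + 16900) + I*sqrt(94) = 16767 + I*sqrt(94)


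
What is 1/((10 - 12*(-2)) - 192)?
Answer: -1/158 ≈ -0.0063291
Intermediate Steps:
1/((10 - 12*(-2)) - 192) = 1/((10 + 24) - 192) = 1/(34 - 192) = 1/(-158) = -1/158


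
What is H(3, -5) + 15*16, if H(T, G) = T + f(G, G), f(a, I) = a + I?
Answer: 233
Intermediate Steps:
f(a, I) = I + a
H(T, G) = T + 2*G (H(T, G) = T + (G + G) = T + 2*G)
H(3, -5) + 15*16 = (3 + 2*(-5)) + 15*16 = (3 - 10) + 240 = -7 + 240 = 233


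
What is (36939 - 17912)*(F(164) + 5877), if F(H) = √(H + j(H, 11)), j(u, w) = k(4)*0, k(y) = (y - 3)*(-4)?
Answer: 111821679 + 38054*√41 ≈ 1.1207e+8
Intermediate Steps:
k(y) = 12 - 4*y (k(y) = (-3 + y)*(-4) = 12 - 4*y)
j(u, w) = 0 (j(u, w) = (12 - 4*4)*0 = (12 - 16)*0 = -4*0 = 0)
F(H) = √H (F(H) = √(H + 0) = √H)
(36939 - 17912)*(F(164) + 5877) = (36939 - 17912)*(√164 + 5877) = 19027*(2*√41 + 5877) = 19027*(5877 + 2*√41) = 111821679 + 38054*√41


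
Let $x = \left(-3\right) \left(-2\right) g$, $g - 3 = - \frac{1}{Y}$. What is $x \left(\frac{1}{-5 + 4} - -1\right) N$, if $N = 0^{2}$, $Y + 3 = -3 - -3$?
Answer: $0$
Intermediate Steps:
$Y = -3$ ($Y = -3 - 0 = -3 + \left(-3 + 3\right) = -3 + 0 = -3$)
$N = 0$
$g = \frac{10}{3}$ ($g = 3 - \frac{1}{-3} = 3 - - \frac{1}{3} = 3 + \frac{1}{3} = \frac{10}{3} \approx 3.3333$)
$x = 20$ ($x = \left(-3\right) \left(-2\right) \frac{10}{3} = 6 \cdot \frac{10}{3} = 20$)
$x \left(\frac{1}{-5 + 4} - -1\right) N = 20 \left(\frac{1}{-5 + 4} - -1\right) 0 = 20 \left(\frac{1}{-1} + 1\right) 0 = 20 \left(-1 + 1\right) 0 = 20 \cdot 0 \cdot 0 = 0 \cdot 0 = 0$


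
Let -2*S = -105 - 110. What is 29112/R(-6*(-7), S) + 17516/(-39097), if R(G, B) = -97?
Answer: -1139890916/3792409 ≈ -300.57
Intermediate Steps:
S = 215/2 (S = -(-105 - 110)/2 = -1/2*(-215) = 215/2 ≈ 107.50)
29112/R(-6*(-7), S) + 17516/(-39097) = 29112/(-97) + 17516/(-39097) = 29112*(-1/97) + 17516*(-1/39097) = -29112/97 - 17516/39097 = -1139890916/3792409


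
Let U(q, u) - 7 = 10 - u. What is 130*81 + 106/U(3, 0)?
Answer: 179116/17 ≈ 10536.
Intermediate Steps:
U(q, u) = 17 - u (U(q, u) = 7 + (10 - u) = 17 - u)
130*81 + 106/U(3, 0) = 130*81 + 106/(17 - 1*0) = 10530 + 106/(17 + 0) = 10530 + 106/17 = 179116/17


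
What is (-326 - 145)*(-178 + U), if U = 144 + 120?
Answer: -40506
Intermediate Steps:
U = 264
(-326 - 145)*(-178 + U) = (-326 - 145)*(-178 + 264) = -471*86 = -40506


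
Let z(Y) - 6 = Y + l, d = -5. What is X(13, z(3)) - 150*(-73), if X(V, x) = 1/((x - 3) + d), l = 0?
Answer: 10951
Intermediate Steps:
z(Y) = 6 + Y (z(Y) = 6 + (Y + 0) = 6 + Y)
X(V, x) = 1/(-8 + x) (X(V, x) = 1/((x - 3) - 5) = 1/((-3 + x) - 5) = 1/(-8 + x))
X(13, z(3)) - 150*(-73) = 1/(-8 + (6 + 3)) - 150*(-73) = 1/(-8 + 9) + 10950 = 1/1 + 10950 = 1 + 10950 = 10951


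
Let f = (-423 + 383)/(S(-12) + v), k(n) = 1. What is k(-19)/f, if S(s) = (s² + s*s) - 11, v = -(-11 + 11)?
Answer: -277/40 ≈ -6.9250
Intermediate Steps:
v = 0 (v = -1*0 = 0)
S(s) = -11 + 2*s² (S(s) = (s² + s²) - 11 = 2*s² - 11 = -11 + 2*s²)
f = -40/277 (f = (-423 + 383)/((-11 + 2*(-12)²) + 0) = -40/((-11 + 2*144) + 0) = -40/((-11 + 288) + 0) = -40/(277 + 0) = -40/277 ≈ -0.14440)
k(-19)/f = 1/(-40/277) = 1*(-277/40) = -277/40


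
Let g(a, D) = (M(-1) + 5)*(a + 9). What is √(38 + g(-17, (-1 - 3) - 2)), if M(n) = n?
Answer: √6 ≈ 2.4495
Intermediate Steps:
g(a, D) = 36 + 4*a (g(a, D) = (-1 + 5)*(a + 9) = 4*(9 + a) = 36 + 4*a)
√(38 + g(-17, (-1 - 3) - 2)) = √(38 + (36 + 4*(-17))) = √(38 + (36 - 68)) = √(38 - 32) = √6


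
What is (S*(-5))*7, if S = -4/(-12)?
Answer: -35/3 ≈ -11.667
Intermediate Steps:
S = 1/3 (S = -4*(-1/12) = 1/3 ≈ 0.33333)
(S*(-5))*7 = ((1/3)*(-5))*7 = -5/3*7 = -35/3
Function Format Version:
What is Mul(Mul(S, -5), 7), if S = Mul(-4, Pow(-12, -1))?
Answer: Rational(-35, 3) ≈ -11.667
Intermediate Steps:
S = Rational(1, 3) (S = Mul(-4, Rational(-1, 12)) = Rational(1, 3) ≈ 0.33333)
Mul(Mul(S, -5), 7) = Mul(Mul(Rational(1, 3), -5), 7) = Mul(Rational(-5, 3), 7) = Rational(-35, 3)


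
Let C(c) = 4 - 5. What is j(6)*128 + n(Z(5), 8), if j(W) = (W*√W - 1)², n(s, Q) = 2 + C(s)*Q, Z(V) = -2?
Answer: 27770 - 1536*√6 ≈ 24008.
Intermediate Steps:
C(c) = -1
n(s, Q) = 2 - Q
j(W) = (-1 + W^(3/2))² (j(W) = (W^(3/2) - 1)² = (-1 + W^(3/2))²)
j(6)*128 + n(Z(5), 8) = (-1 + 6^(3/2))²*128 + (2 - 1*8) = (-1 + 6*√6)²*128 + (2 - 8) = 128*(-1 + 6*√6)² - 6 = -6 + 128*(-1 + 6*√6)²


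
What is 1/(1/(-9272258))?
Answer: -9272258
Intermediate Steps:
1/(1/(-9272258)) = 1/(-1/9272258) = -9272258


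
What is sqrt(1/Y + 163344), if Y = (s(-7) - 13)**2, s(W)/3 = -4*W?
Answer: sqrt(823417105)/71 ≈ 404.16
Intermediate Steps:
s(W) = -12*W (s(W) = 3*(-4*W) = -12*W)
Y = 5041 (Y = (-12*(-7) - 13)**2 = (84 - 13)**2 = 71**2 = 5041)
sqrt(1/Y + 163344) = sqrt(1/5041 + 163344) = sqrt(823417105/5041) = sqrt(823417105)/71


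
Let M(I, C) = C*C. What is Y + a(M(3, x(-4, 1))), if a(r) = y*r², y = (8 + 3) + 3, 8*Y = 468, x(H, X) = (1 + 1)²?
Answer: 7285/2 ≈ 3642.5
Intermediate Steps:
x(H, X) = 4 (x(H, X) = 2² = 4)
Y = 117/2 (Y = (⅛)*468 = 117/2 ≈ 58.500)
M(I, C) = C²
y = 14 (y = 11 + 3 = 14)
a(r) = 14*r²
Y + a(M(3, x(-4, 1))) = 117/2 + 14*(4²)² = 117/2 + 14*16² = 117/2 + 14*256 = 117/2 + 3584 = 7285/2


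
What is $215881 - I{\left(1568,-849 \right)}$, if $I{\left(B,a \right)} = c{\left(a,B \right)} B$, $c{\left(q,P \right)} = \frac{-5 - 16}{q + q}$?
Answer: $\frac{61088835}{283} \approx 2.1586 \cdot 10^{5}$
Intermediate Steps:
$c{\left(q,P \right)} = - \frac{21}{2 q}$
$I{\left(B,a \right)} = - \frac{21 B}{2 a}$ ($I{\left(B,a \right)} = - \frac{21}{2 a} B = - \frac{21 B}{2 a}$)
$215881 - I{\left(1568,-849 \right)} = 215881 - \left(- \frac{21}{2}\right) 1568 \frac{1}{-849} = 215881 - \left(- \frac{21}{2}\right) 1568 \left(- \frac{1}{849}\right) = 215881 - \frac{5488}{283} = \frac{61088835}{283}$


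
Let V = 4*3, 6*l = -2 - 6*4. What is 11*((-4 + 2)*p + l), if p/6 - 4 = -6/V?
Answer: -1529/3 ≈ -509.67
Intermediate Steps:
l = -13/3 (l = (-2 - 6*4)/6 = (-2 - 24)/6 = (⅙)*(-26) = -13/3 ≈ -4.3333)
V = 12
p = 21 (p = 24 + 6*(-6/12) = 24 + 6*(-6*1/12) = 24 + 6*(-½) = 24 - 3 = 21)
11*((-4 + 2)*p + l) = 11*((-4 + 2)*21 - 13/3) = 11*(-2*21 - 13/3) = 11*(-42 - 13/3) = 11*(-139/3) = -1529/3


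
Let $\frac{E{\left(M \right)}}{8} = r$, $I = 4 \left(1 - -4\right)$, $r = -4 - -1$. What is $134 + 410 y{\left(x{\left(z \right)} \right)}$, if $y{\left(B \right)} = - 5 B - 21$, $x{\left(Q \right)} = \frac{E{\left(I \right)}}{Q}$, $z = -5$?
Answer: $-18316$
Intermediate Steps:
$r = -3$ ($r = -4 + 1 = -3$)
$I = 20$ ($I = 4 \left(1 + 4\right) = 4 \cdot 5 = 20$)
$E{\left(M \right)} = -24$ ($E{\left(M \right)} = 8 \left(-3\right) = -24$)
$x{\left(Q \right)} = - \frac{24}{Q}$
$y{\left(B \right)} = -21 - 5 B$
$134 + 410 y{\left(x{\left(z \right)} \right)} = 134 + 410 \left(-21 - 5 \left(- \frac{24}{-5}\right)\right) = 134 + 410 \left(-21 - 5 \left(\left(-24\right) \left(- \frac{1}{5}\right)\right)\right) = 134 + 410 \left(-21 - 24\right) = 134 + 410 \left(-45\right) = 134 - 18450 = -18316$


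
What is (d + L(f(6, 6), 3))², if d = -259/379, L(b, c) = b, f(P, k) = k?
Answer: 4060225/143641 ≈ 28.266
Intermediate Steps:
d = -259/379 (d = -259*1/379 = -259/379 ≈ -0.68338)
(d + L(f(6, 6), 3))² = (-259/379 + 6)² = (2015/379)² = 4060225/143641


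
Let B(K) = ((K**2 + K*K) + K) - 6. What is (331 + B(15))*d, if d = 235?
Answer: 185650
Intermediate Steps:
B(K) = -6 + K + 2*K**2 (B(K) = ((K**2 + K**2) + K) - 6 = (2*K**2 + K) - 6 = (K + 2*K**2) - 6 = -6 + K + 2*K**2)
(331 + B(15))*d = (331 + (-6 + 15 + 2*15**2))*235 = (331 + (-6 + 15 + 2*225))*235 = (331 + (-6 + 15 + 450))*235 = (331 + 459)*235 = 790*235 = 185650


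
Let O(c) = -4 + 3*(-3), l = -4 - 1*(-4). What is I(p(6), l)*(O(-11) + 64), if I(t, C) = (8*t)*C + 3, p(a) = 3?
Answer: 153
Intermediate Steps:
l = 0 (l = -4 + 4 = 0)
O(c) = -13 (O(c) = -4 - 9 = -13)
I(t, C) = 3 + 8*C*t (I(t, C) = 8*C*t + 3 = 3 + 8*C*t)
I(p(6), l)*(O(-11) + 64) = (3 + 8*0*3)*(-13 + 64) = (3 + 0)*51 = 3*51 = 153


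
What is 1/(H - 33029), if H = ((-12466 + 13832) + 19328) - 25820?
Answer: -1/38155 ≈ -2.6209e-5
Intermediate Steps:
H = -5126 (H = (1366 + 19328) - 25820 = 20694 - 25820 = -5126)
1/(H - 33029) = 1/(-5126 - 33029) = 1/(-38155) = -1/38155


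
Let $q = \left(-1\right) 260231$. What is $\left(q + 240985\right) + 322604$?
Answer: $303358$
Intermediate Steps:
$q = -260231$
$\left(q + 240985\right) + 322604 = \left(-260231 + 240985\right) + 322604 = -19246 + 322604 = 303358$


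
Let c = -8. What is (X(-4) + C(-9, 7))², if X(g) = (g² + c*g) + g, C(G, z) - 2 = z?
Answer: 2809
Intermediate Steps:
C(G, z) = 2 + z
X(g) = g² - 7*g (X(g) = (g² - 8*g) + g = g² - 7*g)
(X(-4) + C(-9, 7))² = (-4*(-7 - 4) + (2 + 7))² = (-4*(-11) + 9)² = (44 + 9)² = 53² = 2809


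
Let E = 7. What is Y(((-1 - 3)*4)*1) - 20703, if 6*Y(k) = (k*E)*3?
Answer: -20759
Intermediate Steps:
Y(k) = 7*k/2 (Y(k) = ((k*7)*3)/6 = ((7*k)*3)/6 = (21*k)/6 = 7*k/2)
Y(((-1 - 3)*4)*1) - 20703 = 7*(((-1 - 3)*4)*1)/2 - 20703 = 7*(-4*4*1)/2 - 20703 = 7*(-16*1)/2 - 20703 = (7/2)*(-16) - 20703 = -56 - 20703 = -20759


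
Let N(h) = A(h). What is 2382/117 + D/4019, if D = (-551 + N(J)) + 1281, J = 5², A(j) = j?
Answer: 3220531/156741 ≈ 20.547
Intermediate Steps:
J = 25
N(h) = h
D = 755 (D = (-551 + 25) + 1281 = -526 + 1281 = 755)
2382/117 + D/4019 = 2382/117 + 755/4019 = 2382*(1/117) + 755*(1/4019) = 794/39 + 755/4019 = 3220531/156741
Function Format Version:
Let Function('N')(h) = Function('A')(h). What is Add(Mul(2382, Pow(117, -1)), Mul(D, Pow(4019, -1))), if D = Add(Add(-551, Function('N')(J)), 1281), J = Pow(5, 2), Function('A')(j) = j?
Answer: Rational(3220531, 156741) ≈ 20.547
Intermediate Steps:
J = 25
Function('N')(h) = h
D = 755 (D = Add(Add(-551, 25), 1281) = Add(-526, 1281) = 755)
Add(Mul(2382, Pow(117, -1)), Mul(D, Pow(4019, -1))) = Add(Mul(2382, Pow(117, -1)), Mul(755, Pow(4019, -1))) = Add(Mul(2382, Rational(1, 117)), Mul(755, Rational(1, 4019))) = Add(Rational(794, 39), Rational(755, 4019)) = Rational(3220531, 156741)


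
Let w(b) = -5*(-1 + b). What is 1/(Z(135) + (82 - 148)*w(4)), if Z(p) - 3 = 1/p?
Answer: 135/134056 ≈ 0.0010070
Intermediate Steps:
w(b) = 5 - 5*b
Z(p) = 3 + 1/p
1/(Z(135) + (82 - 148)*w(4)) = 1/((3 + 1/135) + (82 - 148)*(5 - 5*4)) = 1/((3 + 1/135) - 66*(5 - 20)) = 1/(406/135 - 66*(-15)) = 1/(406/135 + 990) = 1/(134056/135) = 135/134056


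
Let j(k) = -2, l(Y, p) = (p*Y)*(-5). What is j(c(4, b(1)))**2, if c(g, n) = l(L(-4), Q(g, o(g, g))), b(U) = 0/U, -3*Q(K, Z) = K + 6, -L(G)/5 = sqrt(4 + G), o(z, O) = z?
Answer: 4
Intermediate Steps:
L(G) = -5*sqrt(4 + G)
Q(K, Z) = -2 - K/3 (Q(K, Z) = -(K + 6)/3 = -(6 + K)/3 = -2 - K/3)
l(Y, p) = -5*Y*p (l(Y, p) = (Y*p)*(-5) = -5*Y*p)
b(U) = 0
c(g, n) = 0 (c(g, n) = -5*(-5*sqrt(4 - 4))*(-2 - g/3) = -5*(-5*sqrt(0))*(-2 - g/3) = -5*(-5*0)*(-2 - g/3) = -5*0*(-2 - g/3) = 0)
j(c(4, b(1)))**2 = (-2)**2 = 4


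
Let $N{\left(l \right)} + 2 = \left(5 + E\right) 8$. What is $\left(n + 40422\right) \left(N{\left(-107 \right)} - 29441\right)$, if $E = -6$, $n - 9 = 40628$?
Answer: $-2387268609$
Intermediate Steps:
$n = 40637$ ($n = 9 + 40628 = 40637$)
$N{\left(l \right)} = -10$ ($N{\left(l \right)} = -2 + \left(5 - 6\right) 8 = -2 - 8 = -10$)
$\left(n + 40422\right) \left(N{\left(-107 \right)} - 29441\right) = \left(40637 + 40422\right) \left(-10 - 29441\right) = 81059 \left(-29451\right) = -2387268609$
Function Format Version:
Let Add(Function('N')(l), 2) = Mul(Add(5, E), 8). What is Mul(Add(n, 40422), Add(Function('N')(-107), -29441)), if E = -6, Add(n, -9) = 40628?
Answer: -2387268609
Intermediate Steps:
n = 40637 (n = Add(9, 40628) = 40637)
Function('N')(l) = -10 (Function('N')(l) = Add(-2, Mul(Add(5, -6), 8)) = Add(-2, Mul(-1, 8)) = Add(-2, -8) = -10)
Mul(Add(n, 40422), Add(Function('N')(-107), -29441)) = Mul(Add(40637, 40422), Add(-10, -29441)) = Mul(81059, -29451) = -2387268609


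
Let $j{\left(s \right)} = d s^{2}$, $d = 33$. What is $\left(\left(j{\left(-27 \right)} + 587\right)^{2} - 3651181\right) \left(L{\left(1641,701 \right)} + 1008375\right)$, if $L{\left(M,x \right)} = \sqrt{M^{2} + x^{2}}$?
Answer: $608731337773125 + 603675555 \sqrt{3184282} \approx 6.0981 \cdot 10^{14}$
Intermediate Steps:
$j{\left(s \right)} = 33 s^{2}$
$\left(\left(j{\left(-27 \right)} + 587\right)^{2} - 3651181\right) \left(L{\left(1641,701 \right)} + 1008375\right) = \left(\left(33 \left(-27\right)^{2} + 587\right)^{2} - 3651181\right) \left(\sqrt{1641^{2} + 701^{2}} + 1008375\right) = \left(\left(33 \cdot 729 + 587\right)^{2} - 3651181\right) \left(\sqrt{2692881 + 491401} + 1008375\right) = \left(\left(24057 + 587\right)^{2} - 3651181\right) \left(\sqrt{3184282} + 1008375\right) = \left(24644^{2} - 3651181\right) \left(1008375 + \sqrt{3184282}\right) = \left(607326736 - 3651181\right) \left(1008375 + \sqrt{3184282}\right) = 603675555 \left(1008375 + \sqrt{3184282}\right) = 608731337773125 + 603675555 \sqrt{3184282}$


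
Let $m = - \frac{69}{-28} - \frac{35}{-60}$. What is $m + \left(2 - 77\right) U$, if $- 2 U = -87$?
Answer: $- \frac{136897}{42} \approx -3259.5$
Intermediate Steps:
$U = \frac{87}{2}$ ($U = \left(- \frac{1}{2}\right) \left(-87\right) = \frac{87}{2} \approx 43.5$)
$m = \frac{64}{21}$ ($m = \left(-69\right) \left(- \frac{1}{28}\right) - - \frac{7}{12} = \frac{69}{28} + \frac{7}{12} = \frac{64}{21} \approx 3.0476$)
$m + \left(2 - 77\right) U = \frac{64}{21} + \left(2 - 77\right) \frac{87}{2} = \frac{64}{21} - \frac{6525}{2} = - \frac{136897}{42}$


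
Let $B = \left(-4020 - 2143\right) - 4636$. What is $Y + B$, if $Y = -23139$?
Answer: $-33938$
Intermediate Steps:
$B = -10799$ ($B = -6163 - 4636 = -10799$)
$Y + B = -23139 - 10799 = -33938$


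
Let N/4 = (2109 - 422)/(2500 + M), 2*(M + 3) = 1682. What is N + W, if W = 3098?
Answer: 5173936/1669 ≈ 3100.0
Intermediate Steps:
M = 838 (M = -3 + (½)*1682 = -3 + 841 = 838)
N = 3374/1669 (N = 4*((2109 - 422)/(2500 + 838)) = 4*(1687/3338) = 3374/1669 ≈ 2.0216)
N + W = 3374/1669 + 3098 = 5173936/1669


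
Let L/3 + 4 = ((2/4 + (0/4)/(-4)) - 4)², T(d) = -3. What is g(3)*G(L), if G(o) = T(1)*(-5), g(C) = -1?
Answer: -15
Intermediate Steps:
L = 99/4 (L = -12 + 3*((2/4 + (0/4)/(-4)) - 4)² = -12 + 3*((2*(¼) + (0*(¼))*(-¼)) - 4)² = -12 + 3*((½ + 0*(-¼)) - 4)² = -12 + 3*((½ + 0) - 4)² = -12 + 3*(½ - 4)² = -12 + 3*(-7/2)² = -12 + 3*(49/4) = -12 + 147/4 = 99/4 ≈ 24.750)
G(o) = 15 (G(o) = -3*(-5) = 15)
g(3)*G(L) = -1*15 = -15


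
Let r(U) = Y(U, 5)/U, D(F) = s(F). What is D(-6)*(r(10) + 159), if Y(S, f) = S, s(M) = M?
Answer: -960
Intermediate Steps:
D(F) = F
r(U) = 1 (r(U) = U/U = 1)
D(-6)*(r(10) + 159) = -6*(1 + 159) = -6*160 = -960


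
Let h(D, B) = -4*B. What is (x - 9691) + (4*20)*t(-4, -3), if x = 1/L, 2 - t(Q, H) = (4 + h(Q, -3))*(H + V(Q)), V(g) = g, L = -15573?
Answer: -8892184/15573 ≈ -571.00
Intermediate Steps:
t(Q, H) = 2 - 16*H - 16*Q (t(Q, H) = 2 - (4 - 4*(-3))*(H + Q) = 2 - (4 + 12)*(H + Q) = 2 - 16*(H + Q) = 2 - (16*H + 16*Q) = 2 + (-16*H - 16*Q) = 2 - 16*H - 16*Q)
x = -1/15573 (x = 1/(-15573) = -1/15573 ≈ -6.4214e-5)
(x - 9691) + (4*20)*t(-4, -3) = (-1/15573 - 9691) + (4*20)*(2 - 16*(-3) - 16*(-4)) = -150917944/15573 + 80*(2 + 48 + 64) = -150917944/15573 + 80*114 = -150917944/15573 + 9120 = -8892184/15573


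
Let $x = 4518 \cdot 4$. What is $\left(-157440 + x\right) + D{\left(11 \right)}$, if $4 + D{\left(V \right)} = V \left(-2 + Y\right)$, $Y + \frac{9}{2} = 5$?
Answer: $- \frac{278777}{2} \approx -1.3939 \cdot 10^{5}$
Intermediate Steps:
$Y = \frac{1}{2}$ ($Y = - \frac{9}{2} + 5 = \frac{1}{2} \approx 0.5$)
$D{\left(V \right)} = -4 - \frac{3 V}{2}$ ($D{\left(V \right)} = -4 + V \left(-2 + \frac{1}{2}\right) = -4 + V \left(- \frac{3}{2}\right) = -4 - \frac{3 V}{2}$)
$x = 18072$
$\left(-157440 + x\right) + D{\left(11 \right)} = \left(-157440 + 18072\right) - \frac{41}{2} = -139368 - \frac{41}{2} = - \frac{278777}{2}$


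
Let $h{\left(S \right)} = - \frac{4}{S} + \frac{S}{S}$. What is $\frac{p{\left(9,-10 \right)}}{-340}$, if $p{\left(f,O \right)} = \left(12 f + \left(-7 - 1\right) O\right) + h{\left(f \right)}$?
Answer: $- \frac{1697}{3060} \approx -0.55457$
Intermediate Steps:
$h{\left(S \right)} = 1 - \frac{4}{S}$ ($h{\left(S \right)} = - \frac{4}{S} + 1 = 1 - \frac{4}{S}$)
$p{\left(f,O \right)} = - 8 O + 12 f + \frac{-4 + f}{f}$ ($p{\left(f,O \right)} = \left(12 f + \left(-7 - 1\right) O\right) + \frac{-4 + f}{f} = \left(12 f - 8 O\right) + \frac{-4 + f}{f} = \left(- 8 O + 12 f\right) + \frac{-4 + f}{f} = - 8 O + 12 f + \frac{-4 + f}{f}$)
$\frac{p{\left(9,-10 \right)}}{-340} = \frac{1 - -80 - \frac{4}{9} + 12 \cdot 9}{-340} = \left(1 + 80 - \frac{4}{9} + 108\right) \left(- \frac{1}{340}\right) = \frac{1697}{9} \left(- \frac{1}{340}\right) = - \frac{1697}{3060}$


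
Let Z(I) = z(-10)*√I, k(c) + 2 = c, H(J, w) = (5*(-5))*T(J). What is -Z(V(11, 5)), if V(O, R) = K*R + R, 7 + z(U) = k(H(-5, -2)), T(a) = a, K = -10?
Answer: -348*I*√5 ≈ -778.15*I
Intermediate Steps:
H(J, w) = -25*J (H(J, w) = (5*(-5))*J = -25*J)
k(c) = -2 + c
z(U) = 116 (z(U) = -7 + (-2 - 25*(-5)) = -7 + (-2 + 125) = -7 + 123 = 116)
V(O, R) = -9*R (V(O, R) = -10*R + R = -9*R)
Z(I) = 116*√I
-Z(V(11, 5)) = -116*√(-9*5) = -116*√(-45) = -116*3*I*√5 = -348*I*√5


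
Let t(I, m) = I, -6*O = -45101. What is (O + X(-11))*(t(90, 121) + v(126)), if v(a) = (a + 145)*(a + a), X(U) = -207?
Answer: 499861023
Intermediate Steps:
O = 45101/6 (O = -⅙*(-45101) = 45101/6 ≈ 7516.8)
v(a) = 2*a*(145 + a) (v(a) = (145 + a)*(2*a) = 2*a*(145 + a))
(O + X(-11))*(t(90, 121) + v(126)) = (45101/6 - 207)*(90 + 2*126*(145 + 126)) = 43859*(90 + 2*126*271)/6 = 43859*(90 + 68292)/6 = (43859/6)*68382 = 499861023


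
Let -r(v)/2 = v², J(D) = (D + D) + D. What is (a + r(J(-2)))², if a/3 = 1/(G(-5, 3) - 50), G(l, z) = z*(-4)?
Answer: 19954089/3844 ≈ 5191.0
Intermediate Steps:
J(D) = 3*D (J(D) = 2*D + D = 3*D)
G(l, z) = -4*z
r(v) = -2*v²
a = -3/62 (a = 3/(-4*3 - 50) = 3/(-12 - 50) = 3/(-62) = 3*(-1/62) = -3/62 ≈ -0.048387)
(a + r(J(-2)))² = (-3/62 - 2*(3*(-2))²)² = (-3/62 - 2*(-6)²)² = (-3/62 - 2*36)² = (-3/62 - 72)² = (-4467/62)² = 19954089/3844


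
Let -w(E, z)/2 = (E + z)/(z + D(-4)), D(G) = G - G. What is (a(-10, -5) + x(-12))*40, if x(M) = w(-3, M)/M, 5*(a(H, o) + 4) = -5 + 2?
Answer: -527/3 ≈ -175.67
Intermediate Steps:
D(G) = 0
w(E, z) = -2*(E + z)/z (w(E, z) = -2*(E + z)/(z + 0) = -2*(E + z)/z)
a(H, o) = -23/5 (a(H, o) = -4 + (-5 + 2)/5 = -4 + (⅕)*(-3) = -4 - ⅗ = -23/5)
x(M) = (-2 + 6/M)/M (x(M) = (-2 - 2*(-3)/M)/M = (-2 + 6/M)/M)
(a(-10, -5) + x(-12))*40 = (-23/5 + 2*(3 - 1*(-12))/(-12)²)*40 = (-23/5 + 2*(1/144)*(3 + 12))*40 = (-23/5 + 2*(1/144)*15)*40 = (-23/5 + 5/24)*40 = -527/120*40 = -527/3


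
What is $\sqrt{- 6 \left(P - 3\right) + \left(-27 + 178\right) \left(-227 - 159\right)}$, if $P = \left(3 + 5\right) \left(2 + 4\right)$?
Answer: $2 i \sqrt{14639} \approx 241.98 i$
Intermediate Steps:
$P = 48$ ($P = 8 \cdot 6 = 48$)
$\sqrt{- 6 \left(P - 3\right) + \left(-27 + 178\right) \left(-227 - 159\right)} = \sqrt{- 6 \left(48 - 3\right) + \left(-27 + 178\right) \left(-227 - 159\right)} = \sqrt{\left(-6\right) 45 + 151 \left(-386\right)} = \sqrt{-270 - 58286} = \sqrt{-58556} = 2 i \sqrt{14639}$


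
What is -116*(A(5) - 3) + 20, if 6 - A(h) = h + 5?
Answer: 832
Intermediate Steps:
A(h) = 1 - h (A(h) = 6 - (h + 5) = 6 - (5 + h) = 6 + (-5 - h) = 1 - h)
-116*(A(5) - 3) + 20 = -116*((1 - 1*5) - 3) + 20 = -116*((1 - 5) - 3) + 20 = -116*(-4 - 3) + 20 = -116*(-7) + 20 = -29*(-28) + 20 = 812 + 20 = 832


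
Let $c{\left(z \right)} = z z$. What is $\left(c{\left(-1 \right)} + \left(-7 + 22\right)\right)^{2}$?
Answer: $256$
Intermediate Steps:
$c{\left(z \right)} = z^{2}$
$\left(c{\left(-1 \right)} + \left(-7 + 22\right)\right)^{2} = \left(\left(-1\right)^{2} + \left(-7 + 22\right)\right)^{2} = \left(1 + 15\right)^{2} = 16^{2} = 256$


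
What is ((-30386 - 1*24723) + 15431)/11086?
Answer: -19839/5543 ≈ -3.5791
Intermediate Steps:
((-30386 - 1*24723) + 15431)/11086 = ((-30386 - 24723) + 15431)*(1/11086) = (-55109 + 15431)*(1/11086) = -39678*1/11086 = -19839/5543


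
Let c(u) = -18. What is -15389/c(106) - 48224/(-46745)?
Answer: 720226837/841410 ≈ 855.98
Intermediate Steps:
-15389/c(106) - 48224/(-46745) = -15389/(-18) - 48224/(-46745) = -15389*(-1/18) - 48224*(-1/46745) = 15389/18 + 48224/46745 = 720226837/841410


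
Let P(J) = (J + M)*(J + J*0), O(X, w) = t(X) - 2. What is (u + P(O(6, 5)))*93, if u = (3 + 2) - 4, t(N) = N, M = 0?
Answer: 1581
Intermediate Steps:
O(X, w) = -2 + X (O(X, w) = X - 2 = -2 + X)
P(J) = J**2 (P(J) = (J + 0)*(J + J*0) = J*(J + 0) = J*J = J**2)
u = 1 (u = 5 - 4 = 1)
(u + P(O(6, 5)))*93 = (1 + (-2 + 6)**2)*93 = (1 + 4**2)*93 = (1 + 16)*93 = 17*93 = 1581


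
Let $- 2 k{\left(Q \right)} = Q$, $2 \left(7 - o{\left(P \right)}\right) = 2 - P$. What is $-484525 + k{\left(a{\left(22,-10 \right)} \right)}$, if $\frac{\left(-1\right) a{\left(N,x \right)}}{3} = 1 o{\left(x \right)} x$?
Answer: $-484540$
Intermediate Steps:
$o{\left(P \right)} = 6 + \frac{P}{2}$ ($o{\left(P \right)} = 7 - \frac{2 - P}{2} = 7 + \left(-1 + \frac{P}{2}\right) = 6 + \frac{P}{2}$)
$a{\left(N,x \right)} = - 3 x \left(6 + \frac{x}{2}\right)$ ($a{\left(N,x \right)} = - 3 \cdot 1 \left(6 + \frac{x}{2}\right) x = - 3 \left(6 + \frac{x}{2}\right) x = - 3 x \left(6 + \frac{x}{2}\right)$)
$k{\left(Q \right)} = - \frac{Q}{2}$
$-484525 + k{\left(a{\left(22,-10 \right)} \right)} = -484525 - \frac{\left(- \frac{3}{2}\right) \left(-10\right) \left(12 - 10\right)}{2} = -484525 - \frac{\left(- \frac{3}{2}\right) \left(-10\right) 2}{2} = -484525 - 15 = -484540$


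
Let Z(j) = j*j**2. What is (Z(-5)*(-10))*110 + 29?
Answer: 137529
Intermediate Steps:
Z(j) = j**3
(Z(-5)*(-10))*110 + 29 = ((-5)**3*(-10))*110 + 29 = -125*(-10)*110 + 29 = 1250*110 + 29 = 137500 + 29 = 137529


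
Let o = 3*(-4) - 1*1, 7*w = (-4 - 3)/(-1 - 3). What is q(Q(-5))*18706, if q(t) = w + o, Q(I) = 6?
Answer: -477003/2 ≈ -2.3850e+5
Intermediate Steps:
w = ¼ (w = ((-4 - 3)/(-1 - 3))/7 = (-7/(-4))/7 = (-7*(-¼))/7 = (⅐)*(7/4) = ¼ ≈ 0.25000)
o = -13 (o = -12 - 1 = -13)
q(t) = -51/4 (q(t) = ¼ - 13 = -51/4)
q(Q(-5))*18706 = -51/4*18706 = -477003/2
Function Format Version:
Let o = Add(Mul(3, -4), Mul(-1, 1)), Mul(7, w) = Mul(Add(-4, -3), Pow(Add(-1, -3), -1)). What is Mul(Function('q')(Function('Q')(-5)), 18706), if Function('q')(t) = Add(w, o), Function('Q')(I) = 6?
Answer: Rational(-477003, 2) ≈ -2.3850e+5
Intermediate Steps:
w = Rational(1, 4) (w = Mul(Rational(1, 7), Mul(Add(-4, -3), Pow(Add(-1, -3), -1))) = Mul(Rational(1, 7), Mul(-7, Pow(-4, -1))) = Mul(Rational(1, 7), Mul(-7, Rational(-1, 4))) = Mul(Rational(1, 7), Rational(7, 4)) = Rational(1, 4) ≈ 0.25000)
o = -13 (o = Add(-12, -1) = -13)
Function('q')(t) = Rational(-51, 4) (Function('q')(t) = Add(Rational(1, 4), -13) = Rational(-51, 4))
Mul(Function('q')(Function('Q')(-5)), 18706) = Mul(Rational(-51, 4), 18706) = Rational(-477003, 2)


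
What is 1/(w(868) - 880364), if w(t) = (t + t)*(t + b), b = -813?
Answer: -1/784884 ≈ -1.2741e-6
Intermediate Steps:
w(t) = 2*t*(-813 + t) (w(t) = (t + t)*(t - 813) = (2*t)*(-813 + t) = 2*t*(-813 + t))
1/(w(868) - 880364) = 1/(2*868*(-813 + 868) - 880364) = 1/(2*868*55 - 880364) = 1/(95480 - 880364) = 1/(-784884) = -1/784884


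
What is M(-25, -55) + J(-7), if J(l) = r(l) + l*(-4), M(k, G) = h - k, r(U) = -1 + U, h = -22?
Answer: 23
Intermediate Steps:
M(k, G) = -22 - k
J(l) = -1 - 3*l (J(l) = (-1 + l) + l*(-4) = (-1 + l) - 4*l = -1 - 3*l)
M(-25, -55) + J(-7) = (-22 - 1*(-25)) + (-1 - 3*(-7)) = (-22 + 25) + (-1 + 21) = 3 + 20 = 23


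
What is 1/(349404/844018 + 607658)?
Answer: 422009/256437319624 ≈ 1.6457e-6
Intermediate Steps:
1/(349404/844018 + 607658) = 1/(349404*(1/844018) + 607658) = 1/(174702/422009 + 607658) = 1/(256437319624/422009) = 422009/256437319624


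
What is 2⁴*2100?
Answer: 33600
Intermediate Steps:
2⁴*2100 = 16*2100 = 33600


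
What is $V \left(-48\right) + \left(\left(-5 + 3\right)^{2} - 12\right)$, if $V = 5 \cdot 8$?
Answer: $-1928$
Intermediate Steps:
$V = 40$
$V \left(-48\right) + \left(\left(-5 + 3\right)^{2} - 12\right) = 40 \left(-48\right) + \left(\left(-5 + 3\right)^{2} - 12\right) = -1920 - \left(12 - \left(-2\right)^{2}\right) = -1920 + \left(4 - 12\right) = -1920 - 8 = -1928$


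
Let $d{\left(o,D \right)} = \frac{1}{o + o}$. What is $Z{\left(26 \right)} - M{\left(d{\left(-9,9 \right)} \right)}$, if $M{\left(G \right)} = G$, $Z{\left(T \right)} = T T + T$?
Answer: $\frac{12637}{18} \approx 702.06$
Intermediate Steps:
$Z{\left(T \right)} = T + T^{2}$ ($Z{\left(T \right)} = T^{2} + T = T + T^{2}$)
$d{\left(o,D \right)} = \frac{1}{2 o}$
$Z{\left(26 \right)} - M{\left(d{\left(-9,9 \right)} \right)} = 26 \left(1 + 26\right) - \frac{1}{2 \left(-9\right)} = 26 \cdot 27 - \frac{1}{2} \left(- \frac{1}{9}\right) = 702 - - \frac{1}{18} = 702 + \frac{1}{18} = \frac{12637}{18}$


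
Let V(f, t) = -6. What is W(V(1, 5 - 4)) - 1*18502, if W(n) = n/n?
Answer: -18501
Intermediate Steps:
W(n) = 1
W(V(1, 5 - 4)) - 1*18502 = 1 - 1*18502 = 1 - 18502 = -18501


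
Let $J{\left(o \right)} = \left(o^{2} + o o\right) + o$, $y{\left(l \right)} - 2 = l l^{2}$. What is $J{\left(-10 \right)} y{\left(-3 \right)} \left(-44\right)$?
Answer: $209000$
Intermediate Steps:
$y{\left(l \right)} = 2 + l^{3}$ ($y{\left(l \right)} = 2 + l l^{2} = 2 + l^{3}$)
$J{\left(o \right)} = o + 2 o^{2}$ ($J{\left(o \right)} = \left(o^{2} + o^{2}\right) + o = 2 o^{2} + o = o + 2 o^{2}$)
$J{\left(-10 \right)} y{\left(-3 \right)} \left(-44\right) = - 10 \left(1 + 2 \left(-10\right)\right) \left(2 + \left(-3\right)^{3}\right) \left(-44\right) = - 10 \left(1 - 20\right) \left(2 - 27\right) \left(-44\right) = \left(-10\right) \left(-19\right) \left(-25\right) \left(-44\right) = 190 \left(-25\right) \left(-44\right) = \left(-4750\right) \left(-44\right) = 209000$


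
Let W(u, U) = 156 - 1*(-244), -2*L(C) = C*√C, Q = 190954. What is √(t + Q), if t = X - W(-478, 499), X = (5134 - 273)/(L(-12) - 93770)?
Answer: √(190554 - 4861/(93770 - 12*I*√3)) ≈ 436.52 - 0.e-8*I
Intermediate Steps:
L(C) = -C^(3/2)/2 (L(C) = -C*√C/2 = -C^(3/2)/2)
X = 4861/(-93770 + 12*I*√3) (X = (5134 - 273)/(-(-12)*I*√3 - 93770) = 4861/(-(-12)*I*√3 - 93770) = 4861/(12*I*√3 - 93770) = 4861/(-93770 + 12*I*√3) ≈ -0.05184 - 1.1491e-5*I)
W(u, U) = 400 (W(u, U) = 156 + 244 = 400)
t = -1758790574385/4396406666 - 14583*I*√3/2198203333 (t = (-227907985/4396406666 - 14583*I*√3/2198203333) - 1*400 = (-227907985/4396406666 - 14583*I*√3/2198203333) - 400 = -1758790574385/4396406666 - 14583*I*√3/2198203333 ≈ -400.05 - 1.1491e-5*I)
√(t + Q) = √((-1758790574385/4396406666 - 14583*I*√3/2198203333) + 190954) = √(837752647924979/4396406666 - 14583*I*√3/2198203333)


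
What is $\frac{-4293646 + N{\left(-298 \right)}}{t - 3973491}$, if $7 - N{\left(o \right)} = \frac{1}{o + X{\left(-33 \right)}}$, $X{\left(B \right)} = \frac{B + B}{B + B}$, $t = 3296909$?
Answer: $\frac{69737}{10989} \approx 6.3461$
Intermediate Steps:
$X{\left(B \right)} = 1$ ($X{\left(B \right)} = \frac{2 B}{2 B} = 2 B \frac{1}{2 B} = 1$)
$N{\left(o \right)} = 7 - \frac{1}{1 + o}$ ($N{\left(o \right)} = 7 - \frac{1}{o + 1} = 7 - \frac{1}{1 + o}$)
$\frac{-4293646 + N{\left(-298 \right)}}{t - 3973491} = \frac{-4293646 + \frac{6 + 7 \left(-298\right)}{1 - 298}}{3296909 - 3973491} = \frac{-4293646 + \frac{6 - 2086}{-297}}{-676582} = \left(-4293646 - - \frac{2080}{297}\right) \left(- \frac{1}{676582}\right) = \left(-4293646 + \frac{2080}{297}\right) \left(- \frac{1}{676582}\right) = \left(- \frac{1275210782}{297}\right) \left(- \frac{1}{676582}\right) = \frac{69737}{10989}$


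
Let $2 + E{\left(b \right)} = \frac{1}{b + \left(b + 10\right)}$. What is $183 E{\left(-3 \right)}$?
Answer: $- \frac{1281}{4} \approx -320.25$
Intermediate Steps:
$E{\left(b \right)} = -2 + \frac{1}{10 + 2 b}$ ($E{\left(b \right)} = -2 + \frac{1}{b + \left(b + 10\right)} = -2 + \frac{1}{b + \left(10 + b\right)} = -2 + \frac{1}{10 + 2 b}$)
$183 E{\left(-3 \right)} = 183 \frac{-19 - -12}{2 \left(5 - 3\right)} = 183 \frac{-19 + 12}{2 \cdot 2} = 183 \cdot \frac{1}{2} \cdot \frac{1}{2} \left(-7\right) = 183 \left(- \frac{7}{4}\right) = - \frac{1281}{4}$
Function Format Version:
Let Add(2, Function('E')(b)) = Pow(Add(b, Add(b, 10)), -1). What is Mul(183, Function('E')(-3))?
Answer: Rational(-1281, 4) ≈ -320.25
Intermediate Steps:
Function('E')(b) = Add(-2, Pow(Add(10, Mul(2, b)), -1)) (Function('E')(b) = Add(-2, Pow(Add(b, Add(b, 10)), -1)) = Add(-2, Pow(Add(b, Add(10, b)), -1)) = Add(-2, Pow(Add(10, Mul(2, b)), -1)))
Mul(183, Function('E')(-3)) = Mul(183, Mul(Rational(1, 2), Pow(Add(5, -3), -1), Add(-19, Mul(-4, -3)))) = Mul(183, Mul(Rational(1, 2), Pow(2, -1), Add(-19, 12))) = Mul(183, Mul(Rational(1, 2), Rational(1, 2), -7)) = Mul(183, Rational(-7, 4)) = Rational(-1281, 4)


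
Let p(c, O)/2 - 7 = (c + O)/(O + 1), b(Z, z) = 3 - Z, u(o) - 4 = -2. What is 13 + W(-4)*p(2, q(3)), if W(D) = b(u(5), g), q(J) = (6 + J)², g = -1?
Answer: 1190/41 ≈ 29.024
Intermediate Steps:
u(o) = 2 (u(o) = 4 - 2 = 2)
W(D) = 1 (W(D) = 3 - 1*2 = 3 - 2 = 1)
p(c, O) = 14 + 2*(O + c)/(1 + O) (p(c, O) = 14 + 2*((c + O)/(O + 1)) = 14 + 2*((O + c)/(1 + O)) = 14 + 2*(O + c)/(1 + O))
13 + W(-4)*p(2, q(3)) = 13 + 1*(2*(7 + 2 + 8*(6 + 3)²)/(1 + (6 + 3)²)) = 13 + 1*(2*(7 + 2 + 8*9²)/(1 + 9²)) = 13 + 1*(2*(7 + 2 + 8*81)/(1 + 81)) = 13 + 1*(2*(7 + 2 + 648)/82) = 13 + 1*(2*(1/82)*657) = 13 + 1*(657/41) = 13 + 657/41 = 1190/41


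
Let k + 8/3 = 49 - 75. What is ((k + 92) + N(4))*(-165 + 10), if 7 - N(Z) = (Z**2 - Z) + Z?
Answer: -25265/3 ≈ -8421.7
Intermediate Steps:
N(Z) = 7 - Z**2 (N(Z) = 7 - ((Z**2 - Z) + Z) = 7 - Z**2)
k = -86/3 (k = -8/3 + (49 - 75) = -8/3 - 26 = -86/3 ≈ -28.667)
((k + 92) + N(4))*(-165 + 10) = ((-86/3 + 92) + (7 - 1*4**2))*(-165 + 10) = (190/3 + (7 - 1*16))*(-155) = (190/3 + (7 - 16))*(-155) = (190/3 - 9)*(-155) = (163/3)*(-155) = -25265/3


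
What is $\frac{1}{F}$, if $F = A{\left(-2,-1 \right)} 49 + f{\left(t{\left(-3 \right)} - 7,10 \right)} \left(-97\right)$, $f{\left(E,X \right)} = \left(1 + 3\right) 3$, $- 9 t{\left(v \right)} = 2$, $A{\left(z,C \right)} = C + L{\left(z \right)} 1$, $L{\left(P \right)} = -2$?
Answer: $- \frac{1}{1311} \approx -0.00076278$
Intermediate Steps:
$A{\left(z,C \right)} = -2 + C$ ($A{\left(z,C \right)} = C - 2 = -2 + C$)
$t{\left(v \right)} = - \frac{2}{9}$ ($t{\left(v \right)} = \left(- \frac{1}{9}\right) 2 = - \frac{2}{9}$)
$f{\left(E,X \right)} = 12$ ($f{\left(E,X \right)} = 4 \cdot 3 = 12$)
$F = -1311$ ($F = \left(-2 - 1\right) 49 + 12 \left(-97\right) = \left(-3\right) 49 - 1164 = -147 - 1164 = -1311$)
$\frac{1}{F} = \frac{1}{-1311} = - \frac{1}{1311}$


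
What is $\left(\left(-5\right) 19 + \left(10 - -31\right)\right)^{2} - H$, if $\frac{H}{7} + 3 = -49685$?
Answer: $350732$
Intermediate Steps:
$H = -347816$ ($H = -21 + 7 \left(-49685\right) = -21 - 347795 = -347816$)
$\left(\left(-5\right) 19 + \left(10 - -31\right)\right)^{2} - H = \left(\left(-5\right) 19 + \left(10 - -31\right)\right)^{2} - -347816 = \left(-95 + \left(10 + 31\right)\right)^{2} + 347816 = \left(-95 + 41\right)^{2} + 347816 = \left(-54\right)^{2} + 347816 = 2916 + 347816 = 350732$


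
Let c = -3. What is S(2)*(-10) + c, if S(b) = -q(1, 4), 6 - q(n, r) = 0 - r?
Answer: 97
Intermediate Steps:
q(n, r) = 6 + r (q(n, r) = 6 - (0 - r) = 6 - (-1)*r = 6 + r)
S(b) = -10 (S(b) = -(6 + 4) = -1*10 = -10)
S(2)*(-10) + c = -10*(-10) - 3 = 100 - 3 = 97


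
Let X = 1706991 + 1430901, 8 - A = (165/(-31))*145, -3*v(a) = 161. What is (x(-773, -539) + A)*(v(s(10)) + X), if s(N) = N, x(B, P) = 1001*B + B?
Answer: -225799659166795/93 ≈ -2.4280e+12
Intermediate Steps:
x(B, P) = 1002*B
v(a) = -161/3 (v(a) = -1/3*161 = -161/3)
A = 24173/31 (A = 8 - 165/(-31)*145 = 8 - 165*(-1/31)*145 = 8 - (-165)*145/31 = 8 - 1*(-23925/31) = 8 + 23925/31 = 24173/31 ≈ 779.77)
X = 3137892
(x(-773, -539) + A)*(v(s(10)) + X) = (1002*(-773) + 24173/31)*(-161/3 + 3137892) = (-774546 + 24173/31)*(9413515/3) = -23986753/31*9413515/3 = -225799659166795/93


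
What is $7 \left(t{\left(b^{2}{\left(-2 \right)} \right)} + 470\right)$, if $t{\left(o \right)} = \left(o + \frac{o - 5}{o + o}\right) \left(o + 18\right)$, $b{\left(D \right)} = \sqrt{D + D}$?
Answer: $\frac{12033}{4} \approx 3008.3$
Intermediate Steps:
$b{\left(D \right)} = \sqrt{2} \sqrt{D}$ ($b{\left(D \right)} = \sqrt{2 D} = \sqrt{2} \sqrt{D}$)
$t{\left(o \right)} = \left(18 + o\right) \left(o + \frac{-5 + o}{2 o}\right)$ ($t{\left(o \right)} = \left(o + \frac{-5 + o}{2 o}\right) \left(18 + o\right) = \left(18 + o\right) \left(o + \frac{-5 + o}{2 o}\right)$)
$7 \left(t{\left(b^{2}{\left(-2 \right)} \right)} + 470\right) = 7 \left(\left(\frac{13}{2} + \left(\left(\sqrt{2} \sqrt{-2}\right)^{2}\right)^{2} - \frac{45}{\left(\sqrt{2} \sqrt{-2}\right)^{2}} + \frac{37 \left(\sqrt{2} \sqrt{-2}\right)^{2}}{2}\right) + 470\right) = 7 \left(\left(\frac{13}{2} + \left(\left(\sqrt{2} i \sqrt{2}\right)^{2}\right)^{2} - \frac{45}{\left(\sqrt{2} i \sqrt{2}\right)^{2}} + \frac{37 \left(\sqrt{2} i \sqrt{2}\right)^{2}}{2}\right) + 470\right) = 7 \left(\left(\frac{13}{2} + \left(\left(2 i\right)^{2}\right)^{2} - \frac{45}{\left(2 i\right)^{2}} + \frac{37 \left(2 i\right)^{2}}{2}\right) + 470\right) = 7 \left(\left(\frac{13}{2} + \left(-4\right)^{2} - \frac{45}{-4} + \frac{37}{2} \left(-4\right)\right) + 470\right) = 7 \left(\left(\frac{13}{2} + 16 - - \frac{45}{4} - 74\right) + 470\right) = 7 \left(\left(\frac{13}{2} + 16 + \frac{45}{4} - 74\right) + 470\right) = 7 \left(- \frac{161}{4} + 470\right) = 7 \cdot \frac{1719}{4} = \frac{12033}{4}$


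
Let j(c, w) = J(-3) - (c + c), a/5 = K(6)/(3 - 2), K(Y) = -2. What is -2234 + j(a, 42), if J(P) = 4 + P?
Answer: -2213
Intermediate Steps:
a = -10 (a = 5*(-2/(3 - 2)) = 5*(-2/1) = 5*(1*(-2)) = 5*(-2) = -10)
j(c, w) = 1 - 2*c (j(c, w) = (4 - 3) - (c + c) = 1 - 2*c)
-2234 + j(a, 42) = -2234 + (1 - 2*(-10)) = -2234 + (1 + 20) = -2234 + 21 = -2213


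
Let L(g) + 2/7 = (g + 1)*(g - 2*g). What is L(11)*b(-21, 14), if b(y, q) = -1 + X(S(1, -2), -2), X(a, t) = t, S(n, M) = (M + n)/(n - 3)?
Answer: 2778/7 ≈ 396.86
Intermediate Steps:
S(n, M) = (M + n)/(-3 + n)
L(g) = -2/7 - g*(1 + g) (L(g) = -2/7 + (g + 1)*(g - 2*g) = -2/7 + (1 + g)*(-g) = -2/7 - g*(1 + g))
b(y, q) = -3 (b(y, q) = -1 - 2 = -3)
L(11)*b(-21, 14) = (-2/7 - 1*11 - 1*11²)*(-3) = (-2/7 - 11 - 1*121)*(-3) = (-2/7 - 11 - 121)*(-3) = -926/7*(-3) = 2778/7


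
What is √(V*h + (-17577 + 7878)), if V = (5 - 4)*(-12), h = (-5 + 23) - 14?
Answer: 57*I*√3 ≈ 98.727*I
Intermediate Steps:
h = 4 (h = 18 - 14 = 4)
V = -12 (V = 1*(-12) = -12)
√(V*h + (-17577 + 7878)) = √(-12*4 + (-17577 + 7878)) = √(-48 - 9699) = √(-9747) = 57*I*√3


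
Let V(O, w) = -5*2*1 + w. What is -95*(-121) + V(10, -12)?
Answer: 11473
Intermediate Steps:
V(O, w) = -10 + w (V(O, w) = -10*1 + w = -10 + w)
-95*(-121) + V(10, -12) = -95*(-121) + (-10 - 12) = 11495 - 22 = 11473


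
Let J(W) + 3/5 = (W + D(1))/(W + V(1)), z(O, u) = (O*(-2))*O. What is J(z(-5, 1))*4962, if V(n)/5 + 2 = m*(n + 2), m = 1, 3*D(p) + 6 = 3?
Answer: 13232/5 ≈ 2646.4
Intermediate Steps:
z(O, u) = -2*O² (z(O, u) = (-2*O)*O = -2*O²)
D(p) = -1 (D(p) = -2 + (⅓)*3 = -2 + 1 = -1)
V(n) = 5*n (V(n) = -10 + 5*(1*(n + 2)) = -10 + 5*(1*(2 + n)) = -10 + 5*(2 + n) = -10 + (10 + 5*n) = 5*n)
J(W) = -⅗ + (-1 + W)/(5 + W) (J(W) = -⅗ + (W - 1)/(W + 5*1) = -⅗ + (-1 + W)/(W + 5) = -⅗ + (-1 + W)/(5 + W))
J(z(-5, 1))*4962 = (2*(-10 - 2*(-5)²)/(5*(5 - 2*(-5)²)))*4962 = (2*(-10 - 2*25)/(5*(5 - 2*25)))*4962 = (2*(-10 - 50)/(5*(5 - 50)))*4962 = ((⅖)*(-60)/(-45))*4962 = ((⅖)*(-1/45)*(-60))*4962 = (8/15)*4962 = 13232/5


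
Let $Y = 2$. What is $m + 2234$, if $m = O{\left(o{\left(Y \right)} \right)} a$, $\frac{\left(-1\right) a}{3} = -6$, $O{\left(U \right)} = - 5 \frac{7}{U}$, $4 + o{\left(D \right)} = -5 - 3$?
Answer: $\frac{4573}{2} \approx 2286.5$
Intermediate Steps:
$o{\left(D \right)} = -12$ ($o{\left(D \right)} = -4 - 8 = -12$)
$O{\left(U \right)} = - \frac{35}{U}$
$a = 18$ ($a = \left(-3\right) \left(-6\right) = 18$)
$m = \frac{105}{2}$ ($m = - \frac{35}{-12} \cdot 18 = \left(-35\right) \left(- \frac{1}{12}\right) 18 = \frac{35}{12} \cdot 18 = \frac{105}{2} \approx 52.5$)
$m + 2234 = \frac{105}{2} + 2234 = \frac{4573}{2}$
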